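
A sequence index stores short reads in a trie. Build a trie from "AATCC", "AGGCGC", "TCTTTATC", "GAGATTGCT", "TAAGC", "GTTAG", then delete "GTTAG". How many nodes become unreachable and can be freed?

4

Walk "GTTAG" from the leaf back toward the root, removing each node that no remaining word uses.
The suffix "TTAG" (4 nodes) is used only by "GTTAG"; the node for "G" still has the child "A", so pruning stops there.
Nodes removed: 4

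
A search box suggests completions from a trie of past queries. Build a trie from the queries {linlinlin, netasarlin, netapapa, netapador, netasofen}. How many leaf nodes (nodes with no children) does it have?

5

A leaf is a node with no children — equivalently, the end of a word that is not a proper prefix of any other stored word.
Those words: "linlinlin", "netapador", "netapapa", "netasarlin", "netasofen"
Leaf count: 5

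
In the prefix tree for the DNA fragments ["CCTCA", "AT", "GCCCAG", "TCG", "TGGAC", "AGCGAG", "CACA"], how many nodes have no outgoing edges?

Leaves are exactly the stored words that no other stored word extends.
Those words: "AGCGAG", "AT", "CACA", "CCTCA", "GCCCAG", "TCG", "TGGAC"
Leaf count: 7

7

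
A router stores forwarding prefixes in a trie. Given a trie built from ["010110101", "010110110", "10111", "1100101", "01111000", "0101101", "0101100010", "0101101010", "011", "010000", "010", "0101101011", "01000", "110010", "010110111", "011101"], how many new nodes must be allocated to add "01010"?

Walking "01010" from the root, the first 4 characters ("0101") follow existing edges; "0" is the first miss.
Each of the 1 remaining characters creates one node.

1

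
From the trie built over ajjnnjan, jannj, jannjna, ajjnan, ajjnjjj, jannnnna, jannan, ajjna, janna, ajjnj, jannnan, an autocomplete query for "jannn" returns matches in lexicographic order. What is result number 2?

jannnnna

DFS of the "jannn" subtree visits, in order: "jannnan", "jannnnna"
The 2nd is jannnnna.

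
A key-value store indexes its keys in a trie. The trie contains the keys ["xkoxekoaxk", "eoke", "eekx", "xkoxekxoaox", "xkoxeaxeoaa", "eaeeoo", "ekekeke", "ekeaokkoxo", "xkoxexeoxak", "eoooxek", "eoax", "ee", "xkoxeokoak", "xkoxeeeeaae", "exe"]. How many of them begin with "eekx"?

1

Filter for entries beginning with "eekx":
Words under "eekx": eekx
Count: 1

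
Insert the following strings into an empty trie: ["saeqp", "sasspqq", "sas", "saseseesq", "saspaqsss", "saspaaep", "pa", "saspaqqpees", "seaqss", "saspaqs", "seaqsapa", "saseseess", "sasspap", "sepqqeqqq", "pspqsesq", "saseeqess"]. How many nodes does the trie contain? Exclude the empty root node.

62

Trace insertions, counting only characters that open a new branch:
  "saeqp" → 5 new (s, a, e, q, p)
  "sasspqq" → prefix "sa" already present; 5 new (s, s, p, q, q)
  "sas" → prefix "sas" already present; 0 new (none)
  "saseseesq" → prefix "sas" already present; 6 new (e, s, e, e, s, q)
  "saspaqsss" → prefix "sas" already present; 6 new (p, a, q, s, s, s)
  "saspaaep" → prefix "saspa" already present; 3 new (a, e, p)
  "pa" → 2 new (p, a)
  "saspaqqpees" → prefix "saspaq" already present; 5 new (q, p, e, e, s)
  "seaqss" → prefix "s" already present; 5 new (e, a, q, s, s)
  "saspaqs" → prefix "saspaqs" already present; 0 new (none)
  "seaqsapa" → prefix "seaqs" already present; 3 new (a, p, a)
  "saseseess" → prefix "sasesees" already present; 1 new (s)
  "sasspap" → prefix "sassp" already present; 2 new (a, p)
  "sepqqeqqq" → prefix "se" already present; 7 new (p, q, q, e, q, q, q)
  "pspqsesq" → prefix "p" already present; 7 new (s, p, q, s, e, s, q)
  "saseeqess" → prefix "sase" already present; 5 new (e, q, e, s, s)
Total nodes = 5 + 5 + 0 + 6 + 6 + 3 + 2 + 5 + 5 + 0 + 3 + 1 + 2 + 7 + 7 + 5 = 62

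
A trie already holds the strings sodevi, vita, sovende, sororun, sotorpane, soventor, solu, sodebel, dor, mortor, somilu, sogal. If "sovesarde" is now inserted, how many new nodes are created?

"sove" is already a path in the trie; the remaining "sarde" must be added.
New nodes needed: |"sovesarde"| − 4 = 9 − 4 = 5.

5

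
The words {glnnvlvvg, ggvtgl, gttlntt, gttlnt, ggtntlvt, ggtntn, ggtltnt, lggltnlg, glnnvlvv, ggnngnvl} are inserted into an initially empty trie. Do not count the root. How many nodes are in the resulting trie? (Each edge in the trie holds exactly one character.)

45

For each word, the new-node count is its length minus the longest prefix already in the trie:
  "glnnvlvvg" → 9 new (g, l, n, n, v, l, v, v, g)
  "ggvtgl" → prefix "g" already present; 5 new (g, v, t, g, l)
  "gttlntt" → prefix "g" already present; 6 new (t, t, l, n, t, t)
  "gttlnt" → prefix "gttlnt" already present; 0 new (none)
  "ggtntlvt" → prefix "gg" already present; 6 new (t, n, t, l, v, t)
  "ggtntn" → prefix "ggtnt" already present; 1 new (n)
  "ggtltnt" → prefix "ggt" already present; 4 new (l, t, n, t)
  "lggltnlg" → 8 new (l, g, g, l, t, n, l, g)
  "glnnvlvv" → prefix "glnnvlvv" already present; 0 new (none)
  "ggnngnvl" → prefix "gg" already present; 6 new (n, n, g, n, v, l)
Total nodes = 9 + 5 + 6 + 0 + 6 + 1 + 4 + 8 + 0 + 6 = 45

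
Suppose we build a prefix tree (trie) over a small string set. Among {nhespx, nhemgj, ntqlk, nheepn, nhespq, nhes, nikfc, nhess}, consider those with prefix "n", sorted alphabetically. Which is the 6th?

nhess

Filter for "n…" and sort: "nheepn", "nhemgj", "nhes", "nhespq", "nhespx", "nhess", "nikfc", "ntqlk"
The 6th is nhess.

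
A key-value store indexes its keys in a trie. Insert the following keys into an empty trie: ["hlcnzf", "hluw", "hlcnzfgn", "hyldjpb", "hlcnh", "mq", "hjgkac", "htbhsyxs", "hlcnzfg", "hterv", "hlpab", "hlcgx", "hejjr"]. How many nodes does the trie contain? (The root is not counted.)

43

Insert word by word; a character creates a node only if that edge doesn't already exist:
  "hlcnzf" → 6 new (h, l, c, n, z, f)
  "hluw" → prefix "hl" already present; 2 new (u, w)
  "hlcnzfgn" → prefix "hlcnzf" already present; 2 new (g, n)
  "hyldjpb" → prefix "h" already present; 6 new (y, l, d, j, p, b)
  "hlcnh" → prefix "hlcn" already present; 1 new (h)
  "mq" → 2 new (m, q)
  "hjgkac" → prefix "h" already present; 5 new (j, g, k, a, c)
  "htbhsyxs" → prefix "h" already present; 7 new (t, b, h, s, y, x, s)
  "hlcnzfg" → prefix "hlcnzfg" already present; 0 new (none)
  "hterv" → prefix "ht" already present; 3 new (e, r, v)
  "hlpab" → prefix "hl" already present; 3 new (p, a, b)
  "hlcgx" → prefix "hlc" already present; 2 new (g, x)
  "hejjr" → prefix "h" already present; 4 new (e, j, j, r)
Total nodes = 6 + 2 + 2 + 6 + 1 + 2 + 5 + 7 + 0 + 3 + 3 + 2 + 4 = 43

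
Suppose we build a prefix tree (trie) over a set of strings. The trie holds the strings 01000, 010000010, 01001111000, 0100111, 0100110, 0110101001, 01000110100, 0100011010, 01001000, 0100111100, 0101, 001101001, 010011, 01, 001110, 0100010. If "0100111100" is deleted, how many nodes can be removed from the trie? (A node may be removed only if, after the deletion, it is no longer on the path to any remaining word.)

0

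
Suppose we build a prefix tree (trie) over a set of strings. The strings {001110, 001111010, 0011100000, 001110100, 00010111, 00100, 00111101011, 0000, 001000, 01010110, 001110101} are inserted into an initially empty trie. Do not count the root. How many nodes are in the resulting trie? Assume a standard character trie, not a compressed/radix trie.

37

Count nodes per top-level branch (shared prefixes stored once):
  '0'-branch (0000, 00010111, 00100, 001000, 001110, 0011100000, 001110100, 001110101, 001111010, 00111101011, 01010110): 37 nodes
Sum: 37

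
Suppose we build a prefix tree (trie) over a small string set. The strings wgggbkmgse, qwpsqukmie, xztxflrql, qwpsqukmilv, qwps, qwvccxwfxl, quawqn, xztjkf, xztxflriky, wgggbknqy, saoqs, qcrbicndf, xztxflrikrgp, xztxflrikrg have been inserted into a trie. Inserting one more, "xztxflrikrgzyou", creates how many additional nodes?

Walking "xztxflrikrgzyou" from the root, the first 11 characters ("xztxflrikrg") follow existing edges; "z" is the first miss.
Each of the 4 remaining characters creates one node.

4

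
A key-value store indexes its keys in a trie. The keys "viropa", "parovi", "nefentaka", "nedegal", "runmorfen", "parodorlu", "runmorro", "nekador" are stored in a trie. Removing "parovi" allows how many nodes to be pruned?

After clearing the end-marker at "parovi", prune upward until reaching a node still needed by another word.
The suffix "vi" (2 nodes) is used only by "parovi"; the node for "paro" still has the child "d", so pruning stops there.
Nodes removed: 2

2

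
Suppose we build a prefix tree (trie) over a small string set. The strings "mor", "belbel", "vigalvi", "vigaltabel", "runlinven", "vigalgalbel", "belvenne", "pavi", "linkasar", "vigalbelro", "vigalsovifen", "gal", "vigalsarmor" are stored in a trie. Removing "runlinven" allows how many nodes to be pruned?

After clearing the end-marker at "runlinven", prune upward until reaching a node still needed by another word.
No other word shares any prefix with "runlinven", so all 9 of its nodes go.
Nodes removed: 9

9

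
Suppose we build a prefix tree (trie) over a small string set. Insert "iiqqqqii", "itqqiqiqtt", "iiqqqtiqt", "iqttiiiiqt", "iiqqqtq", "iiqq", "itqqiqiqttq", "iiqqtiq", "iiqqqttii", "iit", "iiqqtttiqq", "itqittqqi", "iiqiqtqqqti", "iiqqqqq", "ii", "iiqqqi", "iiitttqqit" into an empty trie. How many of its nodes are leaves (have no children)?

Leaves are exactly the stored words that no other stored word extends.
Those words: "iiitttqqit", "iiqiqtqqqti", "iiqqqi", "iiqqqqii", "iiqqqqq", "iiqqqtiqt", "iiqqqtq", "iiqqqttii", "iiqqtiq", "iiqqtttiqq", "iit", "iqttiiiiqt", "itqittqqi", "itqqiqiqttq"
Leaf count: 14

14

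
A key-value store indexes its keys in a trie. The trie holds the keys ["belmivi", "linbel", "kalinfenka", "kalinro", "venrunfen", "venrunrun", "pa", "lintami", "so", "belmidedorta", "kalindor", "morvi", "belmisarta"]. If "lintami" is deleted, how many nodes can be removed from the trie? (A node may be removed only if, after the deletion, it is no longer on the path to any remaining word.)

A node on "lintami"'s path can go only if nothing else ends at it or branches off below it.
The suffix "tami" (4 nodes) is used only by "lintami"; the node for "lin" still has the child "b", so pruning stops there.
Nodes removed: 4

4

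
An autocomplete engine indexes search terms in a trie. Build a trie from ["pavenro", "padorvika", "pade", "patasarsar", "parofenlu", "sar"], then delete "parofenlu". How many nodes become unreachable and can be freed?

A node on "parofenlu"'s path can go only if nothing else ends at it or branches off below it.
The suffix "rofenlu" (7 nodes) is used only by "parofenlu"; the node for "pa" still has the child "v", so pruning stops there.
Nodes removed: 7

7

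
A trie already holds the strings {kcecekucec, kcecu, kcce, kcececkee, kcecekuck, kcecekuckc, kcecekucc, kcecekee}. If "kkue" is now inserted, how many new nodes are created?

3

The longest prefix of "kkue" already in the trie is "k" (length 1).
Each of the 3 remaining characters creates one node.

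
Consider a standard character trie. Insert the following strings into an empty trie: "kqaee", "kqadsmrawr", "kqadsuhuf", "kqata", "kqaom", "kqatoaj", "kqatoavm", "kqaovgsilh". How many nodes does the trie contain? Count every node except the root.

For each word, the new-node count is its length minus the longest prefix already in the trie:
  "kqaee" → 5 new (k, q, a, e, e)
  "kqadsmrawr" → prefix "kqa" already present; 7 new (d, s, m, r, a, w, r)
  "kqadsuhuf" → prefix "kqads" already present; 4 new (u, h, u, f)
  "kqata" → prefix "kqa" already present; 2 new (t, a)
  "kqaom" → prefix "kqa" already present; 2 new (o, m)
  "kqatoaj" → prefix "kqat" already present; 3 new (o, a, j)
  "kqatoavm" → prefix "kqatoa" already present; 2 new (v, m)
  "kqaovgsilh" → prefix "kqao" already present; 6 new (v, g, s, i, l, h)
Total nodes = 5 + 7 + 4 + 2 + 2 + 3 + 2 + 6 = 31

31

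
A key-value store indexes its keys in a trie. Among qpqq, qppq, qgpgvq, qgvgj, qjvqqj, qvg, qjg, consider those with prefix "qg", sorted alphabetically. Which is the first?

qgpgvq

DFS of the "qg" subtree visits, in order: "qgpgvq", "qgvgj"
Position 1: qgpgvq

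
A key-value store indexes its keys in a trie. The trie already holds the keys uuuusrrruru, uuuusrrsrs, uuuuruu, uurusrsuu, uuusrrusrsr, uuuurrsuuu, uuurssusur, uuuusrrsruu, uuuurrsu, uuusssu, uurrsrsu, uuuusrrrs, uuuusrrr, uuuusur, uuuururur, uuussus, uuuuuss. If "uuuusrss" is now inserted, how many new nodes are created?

The longest prefix of "uuuusrss" already in the trie is "uuuusr" (length 6).
Each of the 2 remaining characters creates one node.

2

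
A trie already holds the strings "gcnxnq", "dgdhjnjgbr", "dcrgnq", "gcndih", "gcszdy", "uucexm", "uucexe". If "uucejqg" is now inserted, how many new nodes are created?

"uuce" is already a path in the trie; the remaining "jqg" must be added.
So 7 − 4 = 3 new nodes.

3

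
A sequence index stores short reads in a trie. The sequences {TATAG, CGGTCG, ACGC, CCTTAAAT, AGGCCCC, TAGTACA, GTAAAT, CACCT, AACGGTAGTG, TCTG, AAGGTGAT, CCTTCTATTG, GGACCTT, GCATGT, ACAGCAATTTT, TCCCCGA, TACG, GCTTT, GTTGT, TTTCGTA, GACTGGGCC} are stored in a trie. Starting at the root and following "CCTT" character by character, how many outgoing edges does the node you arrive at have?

Walk "CCTT" from the root, arriving at one node.
Distinct next characters after "CCTT": A, C.
That node has 2 child edges.

2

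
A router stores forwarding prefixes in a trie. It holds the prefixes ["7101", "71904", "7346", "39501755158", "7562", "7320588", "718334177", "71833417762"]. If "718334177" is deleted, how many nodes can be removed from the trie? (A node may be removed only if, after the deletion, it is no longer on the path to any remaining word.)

After clearing the end-marker at "718334177", prune upward until reaching a node still needed by another word.
Every node on "718334177" is still needed (e.g. by "71833417762"), so nothing is freed.
Nodes removed: 0

0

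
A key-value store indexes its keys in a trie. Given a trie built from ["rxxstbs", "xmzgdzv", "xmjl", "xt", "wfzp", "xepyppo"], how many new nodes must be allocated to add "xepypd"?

1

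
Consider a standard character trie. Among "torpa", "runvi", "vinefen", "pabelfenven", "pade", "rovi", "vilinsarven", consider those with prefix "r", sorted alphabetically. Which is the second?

runvi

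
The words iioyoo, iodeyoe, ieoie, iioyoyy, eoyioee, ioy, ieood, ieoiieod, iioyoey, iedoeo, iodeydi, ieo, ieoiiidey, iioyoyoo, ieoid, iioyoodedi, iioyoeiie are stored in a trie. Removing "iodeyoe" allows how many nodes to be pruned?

2

Walk "iodeyoe" from the leaf back toward the root, removing each node that no remaining word uses.
The suffix "oe" (2 nodes) is used only by "iodeyoe"; the node for "iodey" still has the child "d", so pruning stops there.
Nodes removed: 2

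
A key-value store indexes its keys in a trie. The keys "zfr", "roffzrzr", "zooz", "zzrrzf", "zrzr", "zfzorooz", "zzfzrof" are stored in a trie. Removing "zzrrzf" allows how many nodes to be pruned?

After clearing the end-marker at "zzrrzf", prune upward until reaching a node still needed by another word.
The suffix "rrzf" (4 nodes) is used only by "zzrrzf"; the node for "zz" still has the child "f", so pruning stops there.
Nodes removed: 4

4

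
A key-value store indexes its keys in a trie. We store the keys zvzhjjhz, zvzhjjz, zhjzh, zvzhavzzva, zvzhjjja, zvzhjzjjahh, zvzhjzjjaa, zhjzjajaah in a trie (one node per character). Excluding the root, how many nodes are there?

34

Trace insertions, counting only characters that open a new branch:
  "zvzhjjhz" → 8 new (z, v, z, h, j, j, h, z)
  "zvzhjjz" → prefix "zvzhjj" already present; 1 new (z)
  "zhjzh" → prefix "z" already present; 4 new (h, j, z, h)
  "zvzhavzzva" → prefix "zvzh" already present; 6 new (a, v, z, z, v, a)
  "zvzhjjja" → prefix "zvzhjj" already present; 2 new (j, a)
  "zvzhjzjjahh" → prefix "zvzhj" already present; 6 new (z, j, j, a, h, h)
  "zvzhjzjjaa" → prefix "zvzhjzjja" already present; 1 new (a)
  "zhjzjajaah" → prefix "zhjz" already present; 6 new (j, a, j, a, a, h)
Total nodes = 8 + 1 + 4 + 6 + 2 + 6 + 1 + 6 = 34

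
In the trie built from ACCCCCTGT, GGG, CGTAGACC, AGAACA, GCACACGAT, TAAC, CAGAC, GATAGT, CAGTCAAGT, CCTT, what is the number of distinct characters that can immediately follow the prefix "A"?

2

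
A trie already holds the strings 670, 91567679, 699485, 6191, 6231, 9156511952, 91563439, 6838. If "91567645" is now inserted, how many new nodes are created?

"915676" is already a path in the trie; the remaining "45" must be added.
So 8 − 6 = 2 new nodes.

2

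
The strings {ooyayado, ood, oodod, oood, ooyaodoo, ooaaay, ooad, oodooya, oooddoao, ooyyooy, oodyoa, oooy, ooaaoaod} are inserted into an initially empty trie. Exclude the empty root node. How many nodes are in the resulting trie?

41

For each word, the new-node count is its length minus the longest prefix already in the trie:
  "ooyayado" → 8 new (o, o, y, a, y, a, d, o)
  "ood" → prefix "oo" already present; 1 new (d)
  "oodod" → prefix "ood" already present; 2 new (o, d)
  "oood" → prefix "oo" already present; 2 new (o, d)
  "ooyaodoo" → prefix "ooya" already present; 4 new (o, d, o, o)
  "ooaaay" → prefix "oo" already present; 4 new (a, a, a, y)
  "ooad" → prefix "ooa" already present; 1 new (d)
  "oodooya" → prefix "oodo" already present; 3 new (o, y, a)
  "oooddoao" → prefix "oood" already present; 4 new (d, o, a, o)
  "ooyyooy" → prefix "ooy" already present; 4 new (y, o, o, y)
  "oodyoa" → prefix "ood" already present; 3 new (y, o, a)
  "oooy" → prefix "ooo" already present; 1 new (y)
  "ooaaoaod" → prefix "ooaa" already present; 4 new (o, a, o, d)
Total nodes = 8 + 1 + 2 + 2 + 4 + 4 + 1 + 3 + 4 + 4 + 3 + 1 + 4 = 41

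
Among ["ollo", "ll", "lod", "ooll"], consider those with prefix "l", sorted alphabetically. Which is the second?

lod

DFS of the "l" subtree visits, in order: "ll", "lod"
Position 2: lod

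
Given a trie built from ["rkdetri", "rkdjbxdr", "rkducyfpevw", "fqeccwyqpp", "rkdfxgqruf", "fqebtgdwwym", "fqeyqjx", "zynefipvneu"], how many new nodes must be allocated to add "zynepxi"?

"zyne" is already a path in the trie; the remaining "pxi" must be added.
Each of the 3 remaining characters creates one node.

3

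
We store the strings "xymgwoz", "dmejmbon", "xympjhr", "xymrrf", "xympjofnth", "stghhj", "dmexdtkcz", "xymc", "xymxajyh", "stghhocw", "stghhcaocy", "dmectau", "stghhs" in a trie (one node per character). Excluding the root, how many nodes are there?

58

Insert word by word; a character creates a node only if that edge doesn't already exist:
  "xymgwoz" → 7 new (x, y, m, g, w, o, z)
  "dmejmbon" → 8 new (d, m, e, j, m, b, o, n)
  "xympjhr" → prefix "xym" already present; 4 new (p, j, h, r)
  "xymrrf" → prefix "xym" already present; 3 new (r, r, f)
  "xympjofnth" → prefix "xympj" already present; 5 new (o, f, n, t, h)
  "stghhj" → 6 new (s, t, g, h, h, j)
  "dmexdtkcz" → prefix "dme" already present; 6 new (x, d, t, k, c, z)
  "xymc" → prefix "xym" already present; 1 new (c)
  "xymxajyh" → prefix "xym" already present; 5 new (x, a, j, y, h)
  "stghhocw" → prefix "stghh" already present; 3 new (o, c, w)
  "stghhcaocy" → prefix "stghh" already present; 5 new (c, a, o, c, y)
  "dmectau" → prefix "dme" already present; 4 new (c, t, a, u)
  "stghhs" → prefix "stghh" already present; 1 new (s)
Total nodes = 7 + 8 + 4 + 3 + 5 + 6 + 6 + 1 + 5 + 3 + 5 + 4 + 1 = 58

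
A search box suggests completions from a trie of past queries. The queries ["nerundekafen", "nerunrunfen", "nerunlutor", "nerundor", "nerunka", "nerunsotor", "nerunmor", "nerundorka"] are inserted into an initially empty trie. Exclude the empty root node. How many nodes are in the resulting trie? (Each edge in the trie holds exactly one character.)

37

Count nodes per top-level branch (shared prefixes stored once):
  'n'-branch (nerundekafen, nerundor, nerundorka, nerunka, nerunlutor, nerunmor, nerunrunfen, nerunsotor): 37 nodes
Sum: 37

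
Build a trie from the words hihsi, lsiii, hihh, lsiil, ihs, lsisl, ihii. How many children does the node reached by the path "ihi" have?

The children of the "ihi" node are the distinct next characters among strings starting with "ihi".
Characters that immediately follow "ihi" among the stored strings: {i}.
That node has 1 child edge.

1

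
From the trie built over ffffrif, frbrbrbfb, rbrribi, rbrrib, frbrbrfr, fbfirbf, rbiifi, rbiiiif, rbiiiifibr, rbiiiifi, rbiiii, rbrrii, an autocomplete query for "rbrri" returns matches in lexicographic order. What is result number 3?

rbrrii

DFS of the "rbrri" subtree visits, in order: "rbrrib", "rbrribi", "rbrrii"
Position 3: rbrrii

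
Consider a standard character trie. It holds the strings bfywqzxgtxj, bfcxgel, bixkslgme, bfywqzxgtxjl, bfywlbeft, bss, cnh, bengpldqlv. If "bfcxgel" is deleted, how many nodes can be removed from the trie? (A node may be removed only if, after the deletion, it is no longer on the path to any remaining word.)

5

After clearing the end-marker at "bfcxgel", prune upward until reaching a node still needed by another word.
The suffix "cxgel" (5 nodes) is used only by "bfcxgel"; the node for "bf" still has the child "y", so pruning stops there.
Nodes removed: 5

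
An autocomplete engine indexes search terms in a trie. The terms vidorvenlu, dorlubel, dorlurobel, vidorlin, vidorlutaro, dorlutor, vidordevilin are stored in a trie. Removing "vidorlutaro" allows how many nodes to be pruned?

A node on "vidorlutaro"'s path can go only if nothing else ends at it or branches off below it.
The suffix "utaro" (5 nodes) is used only by "vidorlutaro"; the node for "vidorl" still has the child "i", so pruning stops there.
Nodes removed: 5

5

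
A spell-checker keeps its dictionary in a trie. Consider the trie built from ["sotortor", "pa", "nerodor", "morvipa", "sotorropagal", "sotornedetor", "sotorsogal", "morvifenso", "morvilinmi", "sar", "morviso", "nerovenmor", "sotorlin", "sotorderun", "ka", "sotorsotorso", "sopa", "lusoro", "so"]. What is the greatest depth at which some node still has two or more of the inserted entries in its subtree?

7

Equivalently: take the maximum, over all pairs, of their longest common prefix length.
"sotorsogal" and "sotorsotorso" agree on "sotorso" (7 characters) before diverging; nothing deeper is shared.
Longest shared-prefix length: 7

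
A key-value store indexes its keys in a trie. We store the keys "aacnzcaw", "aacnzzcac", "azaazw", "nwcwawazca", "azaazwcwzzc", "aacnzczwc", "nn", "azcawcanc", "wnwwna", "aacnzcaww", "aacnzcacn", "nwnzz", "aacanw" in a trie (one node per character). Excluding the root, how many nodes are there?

Insert word by word; a character creates a node only if that edge doesn't already exist:
  "aacnzcaw" → 8 new (a, a, c, n, z, c, a, w)
  "aacnzzcac" → prefix "aacnz" already present; 4 new (z, c, a, c)
  "azaazw" → prefix "a" already present; 5 new (z, a, a, z, w)
  "nwcwawazca" → 10 new (n, w, c, w, a, w, a, z, c, a)
  "azaazwcwzzc" → prefix "azaazw" already present; 5 new (c, w, z, z, c)
  "aacnzczwc" → prefix "aacnzc" already present; 3 new (z, w, c)
  "nn" → prefix "n" already present; 1 new (n)
  "azcawcanc" → prefix "az" already present; 7 new (c, a, w, c, a, n, c)
  "wnwwna" → 6 new (w, n, w, w, n, a)
  "aacnzcaww" → prefix "aacnzcaw" already present; 1 new (w)
  "aacnzcacn" → prefix "aacnzca" already present; 2 new (c, n)
  "nwnzz" → prefix "nw" already present; 3 new (n, z, z)
  "aacanw" → prefix "aac" already present; 3 new (a, n, w)
Total nodes = 8 + 4 + 5 + 10 + 5 + 3 + 1 + 7 + 6 + 1 + 2 + 3 + 3 = 58

58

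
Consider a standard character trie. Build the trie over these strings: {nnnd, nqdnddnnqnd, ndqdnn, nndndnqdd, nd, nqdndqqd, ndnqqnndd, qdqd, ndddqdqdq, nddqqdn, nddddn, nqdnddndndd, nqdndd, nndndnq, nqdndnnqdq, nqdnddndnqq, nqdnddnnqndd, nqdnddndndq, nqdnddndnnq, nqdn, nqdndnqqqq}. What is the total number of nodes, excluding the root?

72

For each word, the new-node count is its length minus the longest prefix already in the trie:
  "nnnd" → 4 new (n, n, n, d)
  "nqdnddnnqnd" → prefix "n" already present; 10 new (q, d, n, d, d, n, n, q, n, d)
  "ndqdnn" → prefix "n" already present; 5 new (d, q, d, n, n)
  "nndndnqdd" → prefix "nn" already present; 7 new (d, n, d, n, q, d, d)
  "nd" → prefix "nd" already present; 0 new (none)
  "nqdndqqd" → prefix "nqdnd" already present; 3 new (q, q, d)
  "ndnqqnndd" → prefix "nd" already present; 7 new (n, q, q, n, n, d, d)
  "qdqd" → 4 new (q, d, q, d)
  "ndddqdqdq" → prefix "nd" already present; 7 new (d, d, q, d, q, d, q)
  "nddqqdn" → prefix "ndd" already present; 4 new (q, q, d, n)
  "nddddn" → prefix "nddd" already present; 2 new (d, n)
  "nqdnddndndd" → prefix "nqdnddn" already present; 4 new (d, n, d, d)
  "nqdndd" → prefix "nqdndd" already present; 0 new (none)
  "nndndnq" → prefix "nndndnq" already present; 0 new (none)
  "nqdndnnqdq" → prefix "nqdnd" already present; 5 new (n, n, q, d, q)
  "nqdnddndnqq" → prefix "nqdnddndn" already present; 2 new (q, q)
  "nqdnddnnqndd" → prefix "nqdnddnnqnd" already present; 1 new (d)
  "nqdnddndndq" → prefix "nqdnddndnd" already present; 1 new (q)
  "nqdnddndnnq" → prefix "nqdnddndn" already present; 2 new (n, q)
  "nqdn" → prefix "nqdn" already present; 0 new (none)
  "nqdndnqqqq" → prefix "nqdndn" already present; 4 new (q, q, q, q)
Total nodes = 4 + 10 + 5 + 7 + 0 + 3 + 7 + 4 + 7 + 4 + 2 + 4 + 0 + 0 + 5 + 2 + 1 + 1 + 2 + 0 + 4 = 72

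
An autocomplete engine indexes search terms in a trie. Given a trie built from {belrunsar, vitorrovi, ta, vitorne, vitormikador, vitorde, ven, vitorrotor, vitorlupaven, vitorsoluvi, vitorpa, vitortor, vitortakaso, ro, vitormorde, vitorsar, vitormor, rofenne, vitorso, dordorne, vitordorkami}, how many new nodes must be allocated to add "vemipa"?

"ve" is already a path in the trie; the remaining "mipa" must be added.
Each of the 4 remaining characters creates one node.

4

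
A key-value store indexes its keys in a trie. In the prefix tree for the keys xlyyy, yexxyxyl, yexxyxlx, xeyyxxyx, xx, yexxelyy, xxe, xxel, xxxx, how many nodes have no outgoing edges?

A leaf is a node with no children — equivalently, the end of a word that is not a proper prefix of any other stored word.
Those words: "xeyyxxyx", "xlyyy", "xxel", "xxxx", "yexxelyy", "yexxyxlx", "yexxyxyl"
Leaf count: 7

7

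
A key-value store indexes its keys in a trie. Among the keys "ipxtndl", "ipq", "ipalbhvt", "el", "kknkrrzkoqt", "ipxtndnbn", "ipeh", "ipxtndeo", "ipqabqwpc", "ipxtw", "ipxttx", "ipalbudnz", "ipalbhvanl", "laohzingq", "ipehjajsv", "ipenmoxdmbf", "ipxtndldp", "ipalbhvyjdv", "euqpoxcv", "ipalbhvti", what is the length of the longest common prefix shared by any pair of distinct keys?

8

Look for the deepest trie node that still has at least two words in its subtree.
"ipalbhvt" and "ipalbhvti" agree on "ipalbhvt" (8 characters) before diverging; nothing deeper is shared.
Longest shared-prefix length: 8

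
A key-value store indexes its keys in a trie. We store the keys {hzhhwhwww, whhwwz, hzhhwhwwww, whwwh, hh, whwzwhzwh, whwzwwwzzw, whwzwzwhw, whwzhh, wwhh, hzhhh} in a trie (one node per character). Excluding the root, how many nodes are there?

41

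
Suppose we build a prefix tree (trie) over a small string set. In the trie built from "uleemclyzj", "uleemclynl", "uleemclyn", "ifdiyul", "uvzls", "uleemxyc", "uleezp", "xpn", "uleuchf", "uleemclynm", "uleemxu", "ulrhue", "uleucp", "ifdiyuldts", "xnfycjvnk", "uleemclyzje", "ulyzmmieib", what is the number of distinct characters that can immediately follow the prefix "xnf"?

Follow the path "xnf" to its node, then look at its outgoing edges.
Distinct next characters after "xnf": y.
That node has 1 child edge.

1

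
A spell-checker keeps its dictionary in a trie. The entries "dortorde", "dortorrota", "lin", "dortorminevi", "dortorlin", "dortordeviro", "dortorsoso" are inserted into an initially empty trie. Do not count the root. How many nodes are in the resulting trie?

32

Insert word by word; a character creates a node only if that edge doesn't already exist:
  "dortorde" → 8 new (d, o, r, t, o, r, d, e)
  "dortorrota" → prefix "dortor" already present; 4 new (r, o, t, a)
  "lin" → 3 new (l, i, n)
  "dortorminevi" → prefix "dortor" already present; 6 new (m, i, n, e, v, i)
  "dortorlin" → prefix "dortor" already present; 3 new (l, i, n)
  "dortordeviro" → prefix "dortorde" already present; 4 new (v, i, r, o)
  "dortorsoso" → prefix "dortor" already present; 4 new (s, o, s, o)
Total nodes = 8 + 4 + 3 + 6 + 3 + 4 + 4 = 32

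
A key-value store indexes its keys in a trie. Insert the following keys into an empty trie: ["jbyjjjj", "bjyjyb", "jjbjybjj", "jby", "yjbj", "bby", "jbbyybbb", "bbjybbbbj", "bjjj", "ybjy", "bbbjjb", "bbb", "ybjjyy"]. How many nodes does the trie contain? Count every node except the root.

51

Insert word by word; a character creates a node only if that edge doesn't already exist:
  "jbyjjjj" → 7 new (j, b, y, j, j, j, j)
  "bjyjyb" → 6 new (b, j, y, j, y, b)
  "jjbjybjj" → prefix "j" already present; 7 new (j, b, j, y, b, j, j)
  "jby" → prefix "jby" already present; 0 new (none)
  "yjbj" → 4 new (y, j, b, j)
  "bby" → prefix "b" already present; 2 new (b, y)
  "jbbyybbb" → prefix "jb" already present; 6 new (b, y, y, b, b, b)
  "bbjybbbbj" → prefix "bb" already present; 7 new (j, y, b, b, b, b, j)
  "bjjj" → prefix "bj" already present; 2 new (j, j)
  "ybjy" → prefix "y" already present; 3 new (b, j, y)
  "bbbjjb" → prefix "bb" already present; 4 new (b, j, j, b)
  "bbb" → prefix "bbb" already present; 0 new (none)
  "ybjjyy" → prefix "ybj" already present; 3 new (j, y, y)
Total nodes = 7 + 6 + 7 + 0 + 4 + 2 + 6 + 7 + 2 + 3 + 4 + 0 + 3 = 51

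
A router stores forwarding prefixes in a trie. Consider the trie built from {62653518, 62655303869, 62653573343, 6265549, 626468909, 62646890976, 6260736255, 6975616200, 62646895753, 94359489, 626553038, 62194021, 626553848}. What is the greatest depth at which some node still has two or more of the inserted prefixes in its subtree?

9

The deepest shared node is where two words last agree before diverging.
"626468909" and "62646890976" agree on "626468909" (9 characters) before diverging; nothing deeper is shared.
Longest shared-prefix length: 9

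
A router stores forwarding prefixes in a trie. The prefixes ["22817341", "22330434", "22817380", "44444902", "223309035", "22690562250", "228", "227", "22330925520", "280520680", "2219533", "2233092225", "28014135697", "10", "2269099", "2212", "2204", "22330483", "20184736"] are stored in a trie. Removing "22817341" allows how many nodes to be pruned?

2

After clearing the end-marker at "22817341", prune upward until reaching a node still needed by another word.
The suffix "41" (2 nodes) is used only by "22817341"; the node for "228173" still has the child "8", so pruning stops there.
Nodes removed: 2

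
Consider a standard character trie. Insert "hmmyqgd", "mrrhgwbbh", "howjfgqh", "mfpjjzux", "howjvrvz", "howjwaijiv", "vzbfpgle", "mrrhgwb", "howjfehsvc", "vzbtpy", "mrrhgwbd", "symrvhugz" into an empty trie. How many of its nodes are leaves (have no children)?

Leaves are exactly the stored words that no other stored word extends.
Those words: "hmmyqgd", "howjfehsvc", "howjfgqh", "howjvrvz", "howjwaijiv", "mfpjjzux", "mrrhgwbbh", "mrrhgwbd", "symrvhugz", "vzbfpgle", "vzbtpy"
Leaf count: 11

11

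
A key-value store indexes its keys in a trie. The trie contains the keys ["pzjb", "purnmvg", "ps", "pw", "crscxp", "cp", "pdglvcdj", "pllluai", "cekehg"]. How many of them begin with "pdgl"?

Filter for entries beginning with "pdgl":
Matches: "pdglvcdj"
Count: 1

1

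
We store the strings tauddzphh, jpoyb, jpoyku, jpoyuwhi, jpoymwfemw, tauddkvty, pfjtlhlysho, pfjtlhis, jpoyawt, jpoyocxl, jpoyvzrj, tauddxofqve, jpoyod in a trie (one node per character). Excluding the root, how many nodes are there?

61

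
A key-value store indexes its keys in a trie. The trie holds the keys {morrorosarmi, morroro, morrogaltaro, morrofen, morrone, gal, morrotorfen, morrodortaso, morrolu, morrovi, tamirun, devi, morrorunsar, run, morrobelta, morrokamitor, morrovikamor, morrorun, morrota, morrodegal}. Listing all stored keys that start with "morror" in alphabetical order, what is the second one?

Filter for "morror…" and sort: "morroro", "morrorosarmi", "morrorun", "morrorunsar"
Position 2: morrorosarmi

morrorosarmi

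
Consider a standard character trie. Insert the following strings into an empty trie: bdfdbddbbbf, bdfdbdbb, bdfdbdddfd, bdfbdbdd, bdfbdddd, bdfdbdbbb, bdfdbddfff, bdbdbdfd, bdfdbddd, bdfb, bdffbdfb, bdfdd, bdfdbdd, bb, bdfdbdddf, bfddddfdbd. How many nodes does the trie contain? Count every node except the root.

50

Count nodes per top-level branch (shared prefixes stored once):
  'b'-branch (bb, bdbdbdfd, bdfb, bdfbdbdd, bdfbdddd, bdfdbdbb, bdfdbdbbb, bdfdbdd, bdfdbddbbbf, bdfdbddd, bdfdbdddf, bdfdbdddfd, bdfdbddfff, bdfdd, bdffbdfb, bfddddfdbd): 50 nodes
Sum: 50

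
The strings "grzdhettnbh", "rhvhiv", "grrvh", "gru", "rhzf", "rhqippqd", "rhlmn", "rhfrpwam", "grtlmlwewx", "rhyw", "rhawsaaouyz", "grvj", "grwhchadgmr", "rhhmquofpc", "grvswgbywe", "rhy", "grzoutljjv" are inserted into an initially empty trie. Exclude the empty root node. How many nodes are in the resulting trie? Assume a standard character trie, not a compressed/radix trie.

90

Count nodes per top-level branch (shared prefixes stored once):
  'g'-branch (grrvh, grtlmlwewx, gru, grvj, grvswgbywe, grwhchadgmr, grzdhettnbh, grzoutljjv): 48 nodes
  'r'-branch (rhawsaaouyz, rhfrpwam, rhhmquofpc, rhlmn, rhqippqd, rhvhiv, rhy, rhyw, rhzf): 42 nodes
Sum: 90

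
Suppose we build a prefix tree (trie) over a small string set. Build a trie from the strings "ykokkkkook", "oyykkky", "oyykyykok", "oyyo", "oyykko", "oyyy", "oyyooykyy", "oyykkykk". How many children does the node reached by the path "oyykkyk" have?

The children of the "oyykkyk" node are the distinct next characters among strings starting with "oyykkyk".
Distinct next characters after "oyykkyk": k.
That node has 1 child edge.

1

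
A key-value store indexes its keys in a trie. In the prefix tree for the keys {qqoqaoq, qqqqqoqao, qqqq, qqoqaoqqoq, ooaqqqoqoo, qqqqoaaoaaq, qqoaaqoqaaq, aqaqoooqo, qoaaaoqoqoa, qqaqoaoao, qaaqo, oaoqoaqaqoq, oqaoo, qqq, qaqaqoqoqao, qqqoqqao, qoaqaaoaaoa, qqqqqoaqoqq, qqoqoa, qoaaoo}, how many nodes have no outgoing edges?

17

Leaves are exactly the stored words that no other stored word extends.
Those words: "aqaqoooqo", "oaoqoaqaqoq", "ooaqqqoqoo", "oqaoo", "qaaqo", "qaqaqoqoqao", "qoaaaoqoqoa", "qoaaoo", "qoaqaaoaaoa", "qqaqoaoao", "qqoaaqoqaaq", "qqoqaoqqoq", "qqoqoa", "qqqoqqao", "qqqqoaaoaaq", "qqqqqoaqoqq", "qqqqqoqao"
Leaf count: 17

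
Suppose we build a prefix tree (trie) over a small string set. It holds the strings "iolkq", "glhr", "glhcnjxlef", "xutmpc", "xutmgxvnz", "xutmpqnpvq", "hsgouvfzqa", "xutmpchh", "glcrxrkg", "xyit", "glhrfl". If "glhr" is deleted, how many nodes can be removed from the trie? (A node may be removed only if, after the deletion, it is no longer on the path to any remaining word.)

0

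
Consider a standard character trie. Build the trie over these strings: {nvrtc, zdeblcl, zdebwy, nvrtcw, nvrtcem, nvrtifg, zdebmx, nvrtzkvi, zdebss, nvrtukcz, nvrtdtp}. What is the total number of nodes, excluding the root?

For each word, the new-node count is its length minus the longest prefix already in the trie:
  "nvrtc" → 5 new (n, v, r, t, c)
  "zdeblcl" → 7 new (z, d, e, b, l, c, l)
  "zdebwy" → prefix "zdeb" already present; 2 new (w, y)
  "nvrtcw" → prefix "nvrtc" already present; 1 new (w)
  "nvrtcem" → prefix "nvrtc" already present; 2 new (e, m)
  "nvrtifg" → prefix "nvrt" already present; 3 new (i, f, g)
  "zdebmx" → prefix "zdeb" already present; 2 new (m, x)
  "nvrtzkvi" → prefix "nvrt" already present; 4 new (z, k, v, i)
  "zdebss" → prefix "zdeb" already present; 2 new (s, s)
  "nvrtukcz" → prefix "nvrt" already present; 4 new (u, k, c, z)
  "nvrtdtp" → prefix "nvrt" already present; 3 new (d, t, p)
Total nodes = 5 + 7 + 2 + 1 + 2 + 3 + 2 + 4 + 2 + 4 + 3 = 35

35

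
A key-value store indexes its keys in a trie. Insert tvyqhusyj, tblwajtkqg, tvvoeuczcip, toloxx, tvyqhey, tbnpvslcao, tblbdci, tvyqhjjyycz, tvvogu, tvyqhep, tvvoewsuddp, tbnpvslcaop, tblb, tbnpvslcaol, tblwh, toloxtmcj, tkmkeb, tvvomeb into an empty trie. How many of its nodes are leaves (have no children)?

16

Leaves are exactly the stored words that no other stored word extends.
Those words: "tblbdci", "tblwajtkqg", "tblwh", "tbnpvslcaol", "tbnpvslcaop", "tkmkeb", "toloxtmcj", "toloxx", "tvvoeuczcip", "tvvoewsuddp", "tvvogu", "tvvomeb", "tvyqhep", "tvyqhey", "tvyqhjjyycz", "tvyqhusyj"
Leaf count: 16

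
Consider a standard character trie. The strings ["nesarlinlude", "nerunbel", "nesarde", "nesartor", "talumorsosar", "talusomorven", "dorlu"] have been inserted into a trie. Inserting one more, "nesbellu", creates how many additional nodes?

5

"nes" is already a path in the trie; the remaining "bellu" must be added.
Each of the 5 remaining characters creates one node.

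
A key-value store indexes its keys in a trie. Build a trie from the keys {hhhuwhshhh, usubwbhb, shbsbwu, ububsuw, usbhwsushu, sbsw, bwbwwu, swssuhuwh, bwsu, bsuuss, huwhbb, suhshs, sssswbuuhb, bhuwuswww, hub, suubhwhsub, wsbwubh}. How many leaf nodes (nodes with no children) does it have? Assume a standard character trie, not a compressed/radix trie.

A leaf is a node with no children — equivalently, the end of a word that is not a proper prefix of any other stored word.
Those words: "bhuwuswww", "bsuuss", "bwbwwu", "bwsu", "hhhuwhshhh", "hub", "huwhbb", "sbsw", "shbsbwu", "sssswbuuhb", "suhshs", "suubhwhsub", "swssuhuwh", "ububsuw", "usbhwsushu", "usubwbhb", "wsbwubh"
Leaf count: 17

17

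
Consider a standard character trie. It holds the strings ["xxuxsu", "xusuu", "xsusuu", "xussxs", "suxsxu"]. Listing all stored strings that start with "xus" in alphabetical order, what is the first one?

xussxs

DFS of the "xus" subtree visits, in order: "xussxs", "xusuu"
The 1st is xussxs.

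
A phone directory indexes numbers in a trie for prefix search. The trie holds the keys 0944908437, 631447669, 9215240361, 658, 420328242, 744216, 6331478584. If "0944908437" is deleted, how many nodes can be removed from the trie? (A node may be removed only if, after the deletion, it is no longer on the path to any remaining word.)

A node on "0944908437"'s path can go only if nothing else ends at it or branches off below it.
No other word shares any prefix with "0944908437", so all 10 of its nodes go.
Nodes removed: 10

10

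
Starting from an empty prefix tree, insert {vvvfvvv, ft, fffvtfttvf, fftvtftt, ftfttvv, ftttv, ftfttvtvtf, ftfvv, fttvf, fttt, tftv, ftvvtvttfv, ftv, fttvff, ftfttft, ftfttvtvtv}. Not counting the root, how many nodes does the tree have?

56

Trace insertions, counting only characters that open a new branch:
  "vvvfvvv" → 7 new (v, v, v, f, v, v, v)
  "ft" → 2 new (f, t)
  "fffvtfttvf" → prefix "f" already present; 9 new (f, f, v, t, f, t, t, v, f)
  "fftvtftt" → prefix "ff" already present; 6 new (t, v, t, f, t, t)
  "ftfttvv" → prefix "ft" already present; 5 new (f, t, t, v, v)
  "ftttv" → prefix "ft" already present; 3 new (t, t, v)
  "ftfttvtvtf" → prefix "ftfttv" already present; 4 new (t, v, t, f)
  "ftfvv" → prefix "ftf" already present; 2 new (v, v)
  "fttvf" → prefix "ftt" already present; 2 new (v, f)
  "fttt" → prefix "fttt" already present; 0 new (none)
  "tftv" → 4 new (t, f, t, v)
  "ftvvtvttfv" → prefix "ft" already present; 8 new (v, v, t, v, t, t, f, v)
  "ftv" → prefix "ftv" already present; 0 new (none)
  "fttvff" → prefix "fttvf" already present; 1 new (f)
  "ftfttft" → prefix "ftftt" already present; 2 new (f, t)
  "ftfttvtvtv" → prefix "ftfttvtvt" already present; 1 new (v)
Total nodes = 7 + 2 + 9 + 6 + 5 + 3 + 4 + 2 + 2 + 0 + 4 + 8 + 0 + 1 + 2 + 1 = 56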